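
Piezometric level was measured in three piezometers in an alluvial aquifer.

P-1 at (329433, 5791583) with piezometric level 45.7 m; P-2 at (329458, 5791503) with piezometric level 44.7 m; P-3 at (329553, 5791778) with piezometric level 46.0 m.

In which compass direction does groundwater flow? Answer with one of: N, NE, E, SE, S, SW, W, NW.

Taking P-1 as reference: P-2−P-1 = (25, -80, -1.0); P-3−P-1 = (120, 195, +0.3).
Determinant of the coordinate differences = 25·195 − 120·(-80) = 14475.
∂h/∂x = [(-1.0)·195 − (+0.3)·(-80)] / 14475 = -0.01181
∂h/∂y = [25·(+0.3) − 120·(-1.0)] / 14475 = +0.008808
Flow = −∇h = (+0.01181 east, -0.008808 north), which points southeast.

SE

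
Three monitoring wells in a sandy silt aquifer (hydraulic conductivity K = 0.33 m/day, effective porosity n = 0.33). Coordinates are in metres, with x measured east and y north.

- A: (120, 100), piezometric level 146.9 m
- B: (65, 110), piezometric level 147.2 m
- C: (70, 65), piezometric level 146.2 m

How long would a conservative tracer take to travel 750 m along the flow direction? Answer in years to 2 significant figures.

Taking A as reference: B−A = (-55, 10, +0.3); C−A = (-50, -35, -0.7).
Solve a·Δx + b·Δy = Δh: det = (-55)·(-35) − (-50)·10 = 2425.
∂h/∂x = [(+0.3)·(-35) − (-0.7)·10] / 2425 = -0.001443
∂h/∂y = [(-55)·(-0.7) − (-50)·(+0.3)] / 2425 = +0.02206
|∇h| = √(-0.001443² + 0.02206²) = 0.02211
Seepage velocity v = K·i/n = 0.33 × 0.02211 / 0.33 = 0.02211 m/day.
t = 750 / 0.02211 = 3.392e+04 days = 92.9 years.

93 years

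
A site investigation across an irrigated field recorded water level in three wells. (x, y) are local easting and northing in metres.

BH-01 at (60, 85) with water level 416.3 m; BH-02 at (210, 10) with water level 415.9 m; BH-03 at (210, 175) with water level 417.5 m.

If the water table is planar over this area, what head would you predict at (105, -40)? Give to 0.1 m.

415.2 m

With h = a·x + b·y + c and BH-01 as origin, the differences give:
  150·a + (-75)·b = -0.4
  150·a + 90·b = +1.2
Eliminate b (×90 and ×(-75), subtract): 24750·a = 54.00 → a = ∂h/∂x = +0.002182
Back-substitute: b = ∂h/∂y = +0.009697.
h(105, -40) = 416.3 + (+0.002182)·(45) + (+0.009697)·(-125) = 416.3 +0.098 -1.212 = 415.186 m.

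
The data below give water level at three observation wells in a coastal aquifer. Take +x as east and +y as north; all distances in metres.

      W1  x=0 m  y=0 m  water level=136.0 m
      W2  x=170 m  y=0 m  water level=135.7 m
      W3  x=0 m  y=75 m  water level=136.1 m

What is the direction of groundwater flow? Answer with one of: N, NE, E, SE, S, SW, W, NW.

SE

∂h/∂x = (135.7 − 136.0) / (170 − 0) = -0.001765
∂h/∂y = (136.1 − 136.0) / (75 − 0) = +0.001333
Flow = −∇h = (+0.001765 east, -0.001333 north), which points southeast.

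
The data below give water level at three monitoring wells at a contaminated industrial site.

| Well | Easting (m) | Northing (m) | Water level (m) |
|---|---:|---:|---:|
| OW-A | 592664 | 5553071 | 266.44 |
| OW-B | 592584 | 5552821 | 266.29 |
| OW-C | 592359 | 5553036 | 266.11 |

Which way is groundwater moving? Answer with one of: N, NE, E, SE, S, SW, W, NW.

W

Taking OW-A as reference: OW-B−OW-A = (-80, -250, -0.15); OW-C−OW-A = (-305, -35, -0.33).
Solve a·Δx + b·Δy = Δh: det = (-80)·(-35) − (-305)·(-250) = -73450.
∂h/∂x = [(-0.15)·(-35) − (-0.33)·(-250)] / -73450 = +0.001052
∂h/∂y = [(-80)·(-0.33) − (-305)·(-0.15)] / -73450 = +0.0002634
Flow = −∇h = (-0.001052 east, -0.0002634 north), which points west.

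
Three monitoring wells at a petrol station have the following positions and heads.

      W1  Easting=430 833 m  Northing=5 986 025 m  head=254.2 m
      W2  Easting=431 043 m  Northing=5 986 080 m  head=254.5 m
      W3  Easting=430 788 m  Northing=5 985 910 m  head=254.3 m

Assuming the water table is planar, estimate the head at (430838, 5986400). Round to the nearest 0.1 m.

253.6 m

Taking W1 as reference: W2−W1 = (210, 55, +0.3); W3−W1 = (-45, -115, +0.1).
Determinant of the coordinate differences = 210·(-115) − (-45)·55 = -21675.
∂h/∂x = [(+0.3)·(-115) − (+0.1)·55] / -21675 = +0.001845
∂h/∂y = [210·(+0.1) − (-45)·(+0.3)] / -21675 = -0.001592
h(430838, 5986400) = 254.2 + (+0.001845)·(5) + (-0.001592)·(375) = 254.2 +0.009 -0.597 = 253.612 m.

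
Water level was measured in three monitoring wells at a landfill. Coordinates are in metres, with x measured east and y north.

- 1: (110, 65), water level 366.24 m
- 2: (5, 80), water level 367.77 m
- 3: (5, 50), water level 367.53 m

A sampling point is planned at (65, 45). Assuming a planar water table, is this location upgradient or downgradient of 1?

upgradient

Taking 1 as reference: 2−1 = (-105, 15, +1.53); 3−1 = (-105, -15, +1.29).
Determinant of the coordinate differences = (-105)·(-15) − (-105)·15 = 3150.
∂h/∂x = [(+1.53)·(-15) − (+1.29)·15] / 3150 = -0.01343
∂h/∂y = [(-105)·(+1.29) − (-105)·(+1.53)] / 3150 = +0.008000
Head at (65, 45) = 366.24 + (-0.01343)·(-45) + (+0.008000)·(-20) = 366.68 m.
That is higher than the 366.24 m at 1, so the point is upgradient.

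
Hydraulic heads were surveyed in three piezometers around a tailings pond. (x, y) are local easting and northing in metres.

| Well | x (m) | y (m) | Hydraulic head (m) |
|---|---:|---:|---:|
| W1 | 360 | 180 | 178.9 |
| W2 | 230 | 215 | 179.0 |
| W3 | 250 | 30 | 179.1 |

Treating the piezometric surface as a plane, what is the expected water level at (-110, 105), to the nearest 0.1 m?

179.4 m

Differences from W1: to W2 (Δx, Δy, Δh) = (-130, 35, +0.1); to W3 = (-110, -150, +0.2).
Solve a·Δx + b·Δy = Δh: det = (-130)·(-150) − (-110)·35 = 23350.
∂h/∂x = [(+0.1)·(-150) − (+0.2)·35] / 23350 = -0.0009422
∂h/∂y = [(-130)·(+0.2) − (-110)·(+0.1)] / 23350 = -0.0006424
h(-110, 105) = 178.9 + (-0.0009422)·(-470) + (-0.0006424)·(-75) = 178.9 +0.443 +0.048 = 179.391 m.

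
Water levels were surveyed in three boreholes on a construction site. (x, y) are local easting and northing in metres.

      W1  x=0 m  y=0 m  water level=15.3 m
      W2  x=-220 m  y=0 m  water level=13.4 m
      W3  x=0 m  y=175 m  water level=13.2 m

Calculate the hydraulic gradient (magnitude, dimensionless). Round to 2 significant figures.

∂h/∂x = (13.4 − 15.3) / (-220 − 0) = +0.008636
∂h/∂y = (13.2 − 15.3) / (175 − 0) = -0.01200
|∇h| = √(0.008636² + -0.01200²) = 0.01478

0.015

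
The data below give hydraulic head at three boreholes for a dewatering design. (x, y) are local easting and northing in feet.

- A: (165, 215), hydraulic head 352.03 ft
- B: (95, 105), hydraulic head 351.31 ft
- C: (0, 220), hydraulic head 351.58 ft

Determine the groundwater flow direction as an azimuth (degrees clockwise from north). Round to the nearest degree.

With h = a·x + b·y + c and A as origin, the differences give:
  (-70)·a + (-110)·b = -0.72
  (-165)·a + 5·b = -0.45
Eliminate b (×5 and ×(-110), subtract): -18500·a = -53.100 → a = ∂h/∂x = +0.002870
Back-substitute: b = ∂h/∂y = +0.004719.
Flow direction (−∇h) has components (-0.002870 E, -0.004719 N).
Azimuth = atan2(E, N) = atan2(-0.002870, -0.004719) = 211.3° ≈ 211°.

211°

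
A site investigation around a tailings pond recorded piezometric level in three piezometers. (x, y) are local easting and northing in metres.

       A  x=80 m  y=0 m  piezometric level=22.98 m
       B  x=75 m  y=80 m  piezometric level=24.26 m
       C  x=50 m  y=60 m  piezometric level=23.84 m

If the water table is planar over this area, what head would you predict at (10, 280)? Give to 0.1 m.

Taking A as reference: B−A = (-5, 80, +1.28); C−A = (-30, 60, +0.86).
Determinant of the coordinate differences = (-5)·60 − (-30)·80 = 2100.
∂h/∂x = [(+1.28)·60 − (+0.86)·80] / 2100 = +0.003810
∂h/∂y = [(-5)·(+0.86) − (-30)·(+1.28)] / 2100 = +0.01624
h(10, 280) = 22.98 + (+0.003810)·(-70) + (+0.01624)·(280) = 22.98 -0.267 +4.547 = 27.260 m.

27.3 m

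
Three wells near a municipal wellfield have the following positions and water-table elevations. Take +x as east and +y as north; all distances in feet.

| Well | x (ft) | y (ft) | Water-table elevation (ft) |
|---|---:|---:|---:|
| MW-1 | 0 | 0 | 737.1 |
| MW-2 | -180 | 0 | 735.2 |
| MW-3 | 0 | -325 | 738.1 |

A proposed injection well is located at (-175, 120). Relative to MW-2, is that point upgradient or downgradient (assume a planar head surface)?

∂h/∂x = (735.2 − 737.1) / (-180 − 0) = +0.01056
∂h/∂y = (738.1 − 737.1) / (-325 − 0) = -0.003077
Head at (-175, 120) = 737.1 + (+0.01056)·(-175) + (-0.003077)·(120) = 734.88 ft.
That is lower than the 735.2 ft at MW-2, so the point is downgradient.

downgradient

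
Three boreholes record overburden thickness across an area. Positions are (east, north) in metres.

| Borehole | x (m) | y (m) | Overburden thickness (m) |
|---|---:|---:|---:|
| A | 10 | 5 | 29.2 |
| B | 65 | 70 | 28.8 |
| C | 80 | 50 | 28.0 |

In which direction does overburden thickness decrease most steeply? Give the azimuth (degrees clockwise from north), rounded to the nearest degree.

122°

With d = a·x + b·y + c and A as origin, the differences give:
  55·a + 65·b = -0.4
  70·a + 45·b = -1.2
Eliminate b (×45 and ×65, subtract): -2075·a = 60.00 → a = ∂d/∂x = -0.02892
Back-substitute: b = ∂d/∂y = +0.01831.
Steepest decrease is along −∇f: components (+0.02892 E, -0.01831 N).
Azimuth = atan2(+0.02892, -0.01831) = 122.3° ≈ 122°.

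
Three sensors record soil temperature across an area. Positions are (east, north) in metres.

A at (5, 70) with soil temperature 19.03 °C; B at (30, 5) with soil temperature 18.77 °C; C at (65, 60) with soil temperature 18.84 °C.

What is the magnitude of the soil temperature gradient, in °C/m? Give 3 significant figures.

0.00400 °C/m

Taking A as reference: B−A = (25, -65, -0.26); C−A = (60, -10, -0.19).
Solve a·Δx + b·Δy = ΔT: det = 25·(-10) − 60·(-65) = 3650.
∂T/∂x = [(-0.26)·(-10) − (-0.19)·(-65)] / 3650 = -0.002671
∂T/∂y = [25·(-0.19) − 60·(-0.26)] / 3650 = +0.002973
|∇f| = √(-0.002671² + 0.002973²) = 0.003997 °C/m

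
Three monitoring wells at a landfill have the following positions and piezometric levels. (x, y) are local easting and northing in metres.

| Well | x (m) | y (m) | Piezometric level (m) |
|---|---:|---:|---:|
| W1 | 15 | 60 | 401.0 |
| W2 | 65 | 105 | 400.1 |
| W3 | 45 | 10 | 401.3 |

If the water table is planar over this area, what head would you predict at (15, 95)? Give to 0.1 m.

Three-point gradient (reference W1): Δ to W2 = (50, 45, -0.9), Δ to W3 = (30, -50, +0.3).
∂h/∂x = -0.008182, ∂h/∂y = -0.01091 (det = -3850).
h(15, 95) = 401.0 + (-0.008182)·(0) + (-0.01091)·(35) = 401.0 -0.000 -0.382 = 400.618 m.

400.6 m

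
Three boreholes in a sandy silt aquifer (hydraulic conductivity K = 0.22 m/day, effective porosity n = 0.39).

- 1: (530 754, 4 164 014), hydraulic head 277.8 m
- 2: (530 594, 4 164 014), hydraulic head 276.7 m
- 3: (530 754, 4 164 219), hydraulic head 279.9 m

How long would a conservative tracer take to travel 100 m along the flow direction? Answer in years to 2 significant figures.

∂h/∂x = (276.7 − 277.8) / (530594 − 530754) = +0.006875
∂h/∂y = (279.9 − 277.8) / (4164219 − 4164014) = +0.01024
|∇h| = √(0.006875² + 0.01024²) = 0.01233
Seepage velocity v = K·i/n = 0.22 × 0.01233 / 0.39 = 0.006955 m/day.
t = 100 / 0.006955 = 1.438e+04 days = 39.4 years.

39 years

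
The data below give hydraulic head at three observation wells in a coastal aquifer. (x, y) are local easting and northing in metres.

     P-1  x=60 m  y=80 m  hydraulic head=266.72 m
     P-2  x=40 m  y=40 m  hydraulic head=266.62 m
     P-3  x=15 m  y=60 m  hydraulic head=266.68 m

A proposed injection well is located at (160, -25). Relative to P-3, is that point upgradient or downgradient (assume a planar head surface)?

downgradient

Three-point gradient (reference P-1): Δ to P-2 = (-20, -40, -0.10), Δ to P-3 = (-45, -20, -0.04).
∂h/∂x = -0.0002857, ∂h/∂y = +0.002643 (det = -1400).
Head at (160, -25) = 266.72 + (-0.0002857)·(100) + (+0.002643)·(-105) = 266.41 m.
That is lower than the 266.68 m at P-3, so the point is downgradient.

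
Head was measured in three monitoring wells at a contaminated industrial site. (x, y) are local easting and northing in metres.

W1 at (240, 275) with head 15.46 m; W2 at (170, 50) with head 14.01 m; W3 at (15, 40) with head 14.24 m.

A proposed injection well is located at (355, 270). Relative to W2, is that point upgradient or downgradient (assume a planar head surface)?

Taking W1 as reference: W2−W1 = (-70, -225, -1.45); W3−W1 = (-225, -235, -1.22).
Solve a·Δx + b·Δy = Δh: det = (-70)·(-235) − (-225)·(-225) = -34175.
∂h/∂x = [(-1.45)·(-235) − (-1.22)·(-225)] / -34175 = -0.001939
∂h/∂y = [(-70)·(-1.22) − (-225)·(-1.45)] / -34175 = +0.007048
Head at (355, 270) = 15.46 + (-0.001939)·(115) + (+0.007048)·(-5) = 15.20 m.
That is higher than the 14.01 m at W2, so the point is upgradient.

upgradient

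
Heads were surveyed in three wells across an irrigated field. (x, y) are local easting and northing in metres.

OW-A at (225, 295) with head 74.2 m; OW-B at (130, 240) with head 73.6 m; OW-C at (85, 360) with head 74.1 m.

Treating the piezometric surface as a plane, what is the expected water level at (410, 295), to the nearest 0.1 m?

74.8 m

With h = a·x + b·y + c and OW-A as origin, the differences give:
  (-95)·a + (-55)·b = -0.6
  (-140)·a + 65·b = -0.1
Eliminate b (×65 and ×(-55), subtract): -13875·a = -44.50 → a = ∂h/∂x = +0.003207
Back-substitute: b = ∂h/∂y = +0.005369.
h(410, 295) = 74.2 + (+0.003207)·(185) + (+0.005369)·(0) = 74.2 +0.593 +0.000 = 74.793 m.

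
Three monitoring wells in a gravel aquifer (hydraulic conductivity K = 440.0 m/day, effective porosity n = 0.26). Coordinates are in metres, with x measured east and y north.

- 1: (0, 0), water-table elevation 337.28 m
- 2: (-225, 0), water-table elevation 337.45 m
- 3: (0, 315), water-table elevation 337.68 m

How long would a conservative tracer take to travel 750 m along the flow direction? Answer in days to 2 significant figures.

300 days

∂h/∂x = (337.45 − 337.28) / (-225 − 0) = -0.0007556
∂h/∂y = (337.68 − 337.28) / (315 − 0) = +0.001270
|∇h| = √(-0.0007556² + 0.001270²) = 0.001478
Seepage velocity v = K·i/n = 440.0 × 0.001478 / 0.26 = 2.501 m/day.
t = 750 / 2.501 = 299.9 days.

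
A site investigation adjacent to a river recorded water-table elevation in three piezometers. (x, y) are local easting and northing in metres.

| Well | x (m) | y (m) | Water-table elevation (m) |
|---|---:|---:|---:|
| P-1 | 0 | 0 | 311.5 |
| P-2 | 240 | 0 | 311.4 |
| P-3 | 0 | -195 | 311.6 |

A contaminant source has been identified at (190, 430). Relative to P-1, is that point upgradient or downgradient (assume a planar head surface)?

downgradient

∂h/∂x = (311.4 − 311.5) / (240 − 0) = -0.0004167
∂h/∂y = (311.6 − 311.5) / (-195 − 0) = -0.0005128
Head at (190, 430) = 311.5 + (-0.0004167)·(190) + (-0.0005128)·(430) = 311.20 m.
That is lower than the 311.5 m at P-1, so the point is downgradient.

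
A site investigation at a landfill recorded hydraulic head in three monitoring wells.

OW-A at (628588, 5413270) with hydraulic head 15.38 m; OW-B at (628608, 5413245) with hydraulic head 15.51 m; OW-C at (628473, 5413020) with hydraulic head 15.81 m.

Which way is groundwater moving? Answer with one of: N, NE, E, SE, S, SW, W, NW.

Differences from OW-A: to OW-B (Δx, Δy, Δh) = (20, -25, +0.13); to OW-C = (-115, -250, +0.43).
Determinant of the coordinate differences = 20·(-250) − (-115)·(-25) = -7875.
∂h/∂x = [(+0.13)·(-250) − (+0.43)·(-25)] / -7875 = +0.002762
∂h/∂y = [20·(+0.43) − (-115)·(+0.13)] / -7875 = -0.002990
Flow = −∇h = (-0.002762 east, +0.002990 north), which points northwest.

NW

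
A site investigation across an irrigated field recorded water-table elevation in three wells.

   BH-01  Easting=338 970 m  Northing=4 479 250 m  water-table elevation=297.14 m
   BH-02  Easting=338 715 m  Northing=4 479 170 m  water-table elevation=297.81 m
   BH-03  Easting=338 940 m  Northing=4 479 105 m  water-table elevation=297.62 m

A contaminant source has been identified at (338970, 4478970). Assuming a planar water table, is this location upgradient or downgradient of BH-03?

upgradient

Three-point gradient (reference BH-01): Δ to BH-02 = (-255, -80, +0.67), Δ to BH-03 = (-30, -145, +0.48).
∂h/∂x = -0.001699, ∂h/∂y = -0.002959 (det = 34575).
Head at (338970, 4478970) = 297.14 + (-0.001699)·(0) + (-0.002959)·(-280) = 297.97 m.
That is higher than the 297.62 m at BH-03, so the point is upgradient.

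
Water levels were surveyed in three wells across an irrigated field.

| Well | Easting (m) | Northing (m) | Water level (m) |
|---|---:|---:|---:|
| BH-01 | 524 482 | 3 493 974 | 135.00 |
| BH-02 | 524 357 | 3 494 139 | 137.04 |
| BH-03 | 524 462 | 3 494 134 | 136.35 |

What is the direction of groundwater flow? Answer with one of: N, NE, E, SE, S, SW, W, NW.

Differences from BH-01: to BH-02 (Δx, Δy, Δh) = (-125, 165, +2.04); to BH-03 = (-20, 160, +1.35).
Determinant of the coordinate differences = (-125)·160 − (-20)·165 = -16700.
∂h/∂x = [(+2.04)·160 − (+1.35)·165] / -16700 = -0.006207
∂h/∂y = [(-125)·(+1.35) − (-20)·(+2.04)] / -16700 = +0.007662
Flow = −∇h = (+0.006207 east, -0.007662 north), which points southeast.

SE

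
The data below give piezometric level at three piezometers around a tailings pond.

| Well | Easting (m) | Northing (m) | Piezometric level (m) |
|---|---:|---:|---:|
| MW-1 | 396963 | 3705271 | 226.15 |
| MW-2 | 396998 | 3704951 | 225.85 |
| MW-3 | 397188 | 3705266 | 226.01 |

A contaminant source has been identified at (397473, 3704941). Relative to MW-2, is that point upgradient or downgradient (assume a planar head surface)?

downgradient

With h = a·x + b·y + c and MW-1 as origin, the differences give:
  35·a + (-320)·b = -0.30
  225·a + (-5)·b = -0.14
Eliminate b (×(-5) and ×(-320), subtract): 71825·a = -43.300 → a = ∂h/∂x = -0.0006029
Back-substitute: b = ∂h/∂y = +0.0008716.
Head at (397473, 3704941) = 226.15 + (-0.0006029)·(510) + (+0.0008716)·(-330) = 225.55 m.
That is lower than the 225.85 m at MW-2, so the point is downgradient.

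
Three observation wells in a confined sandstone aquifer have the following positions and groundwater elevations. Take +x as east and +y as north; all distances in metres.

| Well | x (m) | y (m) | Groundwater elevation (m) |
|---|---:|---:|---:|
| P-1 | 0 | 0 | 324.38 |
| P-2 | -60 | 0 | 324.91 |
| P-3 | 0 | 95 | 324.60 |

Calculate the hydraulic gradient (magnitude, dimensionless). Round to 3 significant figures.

0.00913

∂h/∂x = (324.91 − 324.38) / (-60 − 0) = -0.008833
∂h/∂y = (324.60 − 324.38) / (95 − 0) = +0.002316
|∇h| = √(-0.008833² + 0.002316²) = 0.009132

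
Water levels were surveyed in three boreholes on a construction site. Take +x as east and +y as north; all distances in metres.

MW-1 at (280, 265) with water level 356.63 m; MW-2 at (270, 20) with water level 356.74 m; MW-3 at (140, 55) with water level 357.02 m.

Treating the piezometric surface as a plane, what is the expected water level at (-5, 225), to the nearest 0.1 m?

357.3 m

Taking MW-1 as reference: MW-2−MW-1 = (-10, -245, +0.11); MW-3−MW-1 = (-140, -210, +0.39).
Solve a·Δx + b·Δy = Δh: det = (-10)·(-210) − (-140)·(-245) = -32200.
∂h/∂x = [(+0.11)·(-210) − (+0.39)·(-245)] / -32200 = -0.002250
∂h/∂y = [(-10)·(+0.39) − (-140)·(+0.11)] / -32200 = -0.0003571
h(-5, 225) = 356.63 + (-0.002250)·(-285) + (-0.0003571)·(-40) = 356.63 +0.641 +0.014 = 357.286 m.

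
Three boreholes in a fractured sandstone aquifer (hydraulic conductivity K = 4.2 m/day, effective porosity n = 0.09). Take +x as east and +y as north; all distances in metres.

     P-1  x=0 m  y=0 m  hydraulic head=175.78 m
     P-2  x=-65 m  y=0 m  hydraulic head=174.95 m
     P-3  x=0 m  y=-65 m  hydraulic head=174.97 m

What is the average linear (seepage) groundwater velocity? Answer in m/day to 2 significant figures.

0.83 m/day

∂h/∂x = (174.95 − 175.78) / (-65 − 0) = +0.01277
∂h/∂y = (174.97 − 175.78) / (-65 − 0) = +0.01246
|∇h| = √(0.01277² + 0.01246²) = 0.01784
Seepage velocity v = K·i/n = 4.2 × 0.01784 / 0.09 = 0.8325 m/day.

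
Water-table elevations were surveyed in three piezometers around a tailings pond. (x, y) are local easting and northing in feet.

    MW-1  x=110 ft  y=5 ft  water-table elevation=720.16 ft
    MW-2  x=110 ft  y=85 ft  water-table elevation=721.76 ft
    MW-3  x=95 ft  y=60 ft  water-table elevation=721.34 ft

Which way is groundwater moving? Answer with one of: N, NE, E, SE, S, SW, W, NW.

S

Taking MW-1 as reference: MW-2−MW-1 = (0, 80, +1.60); MW-3−MW-1 = (-15, 55, +1.18).
Determinant of the coordinate differences = 0·55 − (-15)·80 = 1200.
∂h/∂x = [(+1.60)·55 − (+1.18)·80] / 1200 = -0.005333
∂h/∂y = [0·(+1.18) − (-15)·(+1.60)] / 1200 = +0.02000
Flow = −∇h = (+0.005333 east, -0.02000 north), which points south.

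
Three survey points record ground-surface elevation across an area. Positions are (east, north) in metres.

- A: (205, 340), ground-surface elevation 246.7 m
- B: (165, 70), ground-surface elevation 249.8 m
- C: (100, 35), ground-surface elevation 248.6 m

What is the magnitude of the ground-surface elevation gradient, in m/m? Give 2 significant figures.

Taking A as reference: B−A = (-40, -270, +3.1); C−A = (-105, -305, +1.9).
Solve a·Δx + b·Δy = Δz: det = (-40)·(-305) − (-105)·(-270) = -16150.
∂z/∂x = [(+3.1)·(-305) − (+1.9)·(-270)] / -16150 = +0.02678
∂z/∂y = [(-40)·(+1.9) − (-105)·(+3.1)] / -16150 = -0.01545
|∇f| = √(0.02678² + -0.01545²) = 0.03092 m/m

0.031 m/m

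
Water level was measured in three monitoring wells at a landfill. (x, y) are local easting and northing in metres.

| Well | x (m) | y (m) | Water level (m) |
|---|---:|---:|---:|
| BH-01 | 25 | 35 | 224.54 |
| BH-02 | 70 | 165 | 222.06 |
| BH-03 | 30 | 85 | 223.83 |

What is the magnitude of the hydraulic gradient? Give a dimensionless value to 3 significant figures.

0.0233

With h = a·x + b·y + c and BH-01 as origin, the differences give:
  45·a + 130·b = -2.48
  5·a + 50·b = -0.71
Eliminate b (×50 and ×130, subtract): 1600·a = -31.700 → a = ∂h/∂x = -0.01981
Back-substitute: b = ∂h/∂y = -0.01222.
|∇h| = √(-0.01981² + -0.01222²) = 0.02328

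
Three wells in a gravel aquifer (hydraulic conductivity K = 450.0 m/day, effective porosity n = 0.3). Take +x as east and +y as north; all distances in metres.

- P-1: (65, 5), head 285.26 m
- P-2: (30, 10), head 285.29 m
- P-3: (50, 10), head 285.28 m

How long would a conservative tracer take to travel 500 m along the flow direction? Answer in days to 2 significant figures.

With h = a·x + b·y + c and P-1 as origin, the differences give:
  (-35)·a + 5·b = +0.03
  (-15)·a + 5·b = +0.02
Eliminate b (×5 and ×5, subtract): -100·a = 0.050 → a = ∂h/∂x = -0.0005000
Back-substitute: b = ∂h/∂y = +0.002500.
|∇h| = √(-0.0005000² + 0.002500²) = 0.00255
Seepage velocity v = K·i/n = 450.0 × 0.00255 / 0.3 = 3.825 m/day.
t = 500 / 3.825 = 130.7 days.

130 days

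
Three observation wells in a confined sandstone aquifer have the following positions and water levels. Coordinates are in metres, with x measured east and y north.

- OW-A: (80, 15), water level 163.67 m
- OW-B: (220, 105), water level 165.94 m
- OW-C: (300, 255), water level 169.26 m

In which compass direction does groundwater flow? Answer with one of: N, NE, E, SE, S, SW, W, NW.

S

Taking OW-A as reference: OW-B−OW-A = (140, 90, +2.27); OW-C−OW-A = (220, 240, +5.59).
Determinant of the coordinate differences = 140·240 − 220·90 = 13800.
∂h/∂x = [(+2.27)·240 − (+5.59)·90] / 13800 = +0.003022
∂h/∂y = [140·(+5.59) − 220·(+2.27)] / 13800 = +0.02052
Flow = −∇h = (-0.003022 east, -0.02052 north), which points south.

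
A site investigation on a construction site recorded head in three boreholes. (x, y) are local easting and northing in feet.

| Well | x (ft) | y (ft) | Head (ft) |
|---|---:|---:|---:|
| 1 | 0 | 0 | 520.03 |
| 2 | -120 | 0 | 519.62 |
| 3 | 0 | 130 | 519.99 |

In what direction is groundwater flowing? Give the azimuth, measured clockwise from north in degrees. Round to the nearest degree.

275°

∂h/∂x = (519.62 − 520.03) / (-120 − 0) = +0.003417
∂h/∂y = (519.99 − 520.03) / (130 − 0) = -0.0003077
Flow direction (−∇h) has components (-0.003417 E, +0.0003077 N).
Azimuth = atan2(E, N) = atan2(-0.003417, +0.0003077) = 275.1° ≈ 275°.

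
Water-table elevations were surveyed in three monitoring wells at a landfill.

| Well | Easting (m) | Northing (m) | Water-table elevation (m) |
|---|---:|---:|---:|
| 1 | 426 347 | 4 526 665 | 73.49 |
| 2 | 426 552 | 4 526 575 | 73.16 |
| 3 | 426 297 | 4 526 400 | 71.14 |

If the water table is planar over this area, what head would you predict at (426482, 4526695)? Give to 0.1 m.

74.0 m

With h = a·x + b·y + c and 1 as origin, the differences give:
  205·a + (-90)·b = -0.33
  (-50)·a + (-265)·b = -2.35
Eliminate b (×(-265) and ×(-90), subtract): -58825·a = -124.050 → a = ∂h/∂x = +0.002109
Back-substitute: b = ∂h/∂y = +0.008470.
h(426482, 4526695) = 73.49 + (+0.002109)·(135) + (+0.008470)·(30) = 73.49 +0.285 +0.254 = 74.029 m.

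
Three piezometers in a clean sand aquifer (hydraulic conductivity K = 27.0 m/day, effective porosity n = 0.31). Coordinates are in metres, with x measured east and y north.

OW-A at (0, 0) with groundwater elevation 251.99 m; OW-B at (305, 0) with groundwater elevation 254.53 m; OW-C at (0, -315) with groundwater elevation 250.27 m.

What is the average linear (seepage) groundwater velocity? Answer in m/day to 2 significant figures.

∂h/∂x = (254.53 − 251.99) / (305 − 0) = +0.008328
∂h/∂y = (250.27 − 251.99) / (-315 − 0) = +0.005460
|∇h| = √(0.008328² + 0.005460²) = 0.009958
Seepage velocity v = K·i/n = 27.0 × 0.009958 / 0.31 = 0.8673 m/day.

0.87 m/day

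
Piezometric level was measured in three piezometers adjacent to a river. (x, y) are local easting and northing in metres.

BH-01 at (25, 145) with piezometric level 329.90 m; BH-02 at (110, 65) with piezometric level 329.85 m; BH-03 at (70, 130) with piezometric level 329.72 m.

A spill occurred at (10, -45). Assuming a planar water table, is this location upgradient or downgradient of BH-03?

upgradient

With h = a·x + b·y + c and BH-01 as origin, the differences give:
  85·a + (-80)·b = -0.05
  45·a + (-15)·b = -0.18
Eliminate b (×(-15) and ×(-80), subtract): 2325·a = -13.650 → a = ∂h/∂x = -0.005871
Back-substitute: b = ∂h/∂y = -0.005613.
Head at (10, -45) = 329.90 + (-0.005871)·(-15) + (-0.005613)·(-190) = 331.05 m.
That is higher than the 329.72 m at BH-03, so the point is upgradient.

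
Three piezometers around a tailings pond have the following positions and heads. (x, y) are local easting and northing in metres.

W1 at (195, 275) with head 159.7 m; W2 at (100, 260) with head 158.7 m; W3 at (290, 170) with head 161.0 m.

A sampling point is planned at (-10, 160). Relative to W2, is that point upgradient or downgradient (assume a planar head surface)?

Taking W1 as reference: W2−W1 = (-95, -15, -1.0); W3−W1 = (95, -105, +1.3).
Determinant of the coordinate differences = (-95)·(-105) − 95·(-15) = 11400.
∂h/∂x = [(-1.0)·(-105) − (+1.3)·(-15)] / 11400 = +0.01092
∂h/∂y = [(-95)·(+1.3) − 95·(-1.0)] / 11400 = -0.002500
Head at (-10, 160) = 159.7 + (+0.01092)·(-205) + (-0.002500)·(-115) = 157.75 m.
That is lower than the 158.7 m at W2, so the point is downgradient.

downgradient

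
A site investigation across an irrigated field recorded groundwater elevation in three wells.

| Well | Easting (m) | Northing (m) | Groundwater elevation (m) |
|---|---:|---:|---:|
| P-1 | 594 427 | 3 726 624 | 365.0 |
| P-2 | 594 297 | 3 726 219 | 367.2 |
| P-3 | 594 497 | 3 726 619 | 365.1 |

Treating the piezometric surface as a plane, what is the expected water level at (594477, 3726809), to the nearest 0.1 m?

364.0 m

Differences from P-1: to P-2 (Δx, Δy, Δh) = (-130, -405, +2.2); to P-3 = (70, -5, +0.1).
Solve a·Δx + b·Δy = Δh: det = (-130)·(-5) − 70·(-405) = 29000.
∂h/∂x = [(+2.2)·(-5) − (+0.1)·(-405)] / 29000 = +0.001017
∂h/∂y = [(-130)·(+0.1) − 70·(+2.2)] / 29000 = -0.005759
h(594477, 3726809) = 365.0 + (+0.001017)·(50) + (-0.005759)·(185) = 365.0 +0.051 -1.065 = 363.986 m.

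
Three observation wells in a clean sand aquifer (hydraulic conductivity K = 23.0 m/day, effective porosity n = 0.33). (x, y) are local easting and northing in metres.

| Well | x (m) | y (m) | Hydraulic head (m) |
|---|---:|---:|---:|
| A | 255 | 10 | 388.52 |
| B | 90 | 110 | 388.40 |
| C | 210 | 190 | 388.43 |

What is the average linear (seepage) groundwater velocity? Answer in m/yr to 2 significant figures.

Three-point gradient (reference A): Δ to B = (-165, 100, -0.12), Δ to C = (-45, 180, -0.09).
∂h/∂x = +0.0005000, ∂h/∂y = -0.0003750 (det = -25200).
|∇h| = √(0.0005000² + -0.0003750²) = 0.000625
Seepage velocity v = K·i/n = 23.0 × 0.000625 / 0.33 = 0.04356 m/day = 15.91 m/yr.

16 m/yr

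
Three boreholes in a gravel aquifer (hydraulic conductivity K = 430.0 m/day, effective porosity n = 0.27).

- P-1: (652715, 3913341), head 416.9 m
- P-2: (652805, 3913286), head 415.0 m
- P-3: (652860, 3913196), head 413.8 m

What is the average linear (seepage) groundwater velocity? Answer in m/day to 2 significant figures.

Taking P-1 as reference: P-2−P-1 = (90, -55, -1.9); P-3−P-1 = (145, -145, -3.1).
Solve a·Δx + b·Δy = Δh: det = 90·(-145) − 145·(-55) = -5075.
∂h/∂x = [(-1.9)·(-145) − (-3.1)·(-55)] / -5075 = -0.02069
∂h/∂y = [90·(-3.1) − 145·(-1.9)] / -5075 = +0.0006897
|∇h| = √(-0.02069² + 0.0006897²) = 0.0207
Seepage velocity v = K·i/n = 430.0 × 0.0207 / 0.27 = 32.97 m/day.

33 m/day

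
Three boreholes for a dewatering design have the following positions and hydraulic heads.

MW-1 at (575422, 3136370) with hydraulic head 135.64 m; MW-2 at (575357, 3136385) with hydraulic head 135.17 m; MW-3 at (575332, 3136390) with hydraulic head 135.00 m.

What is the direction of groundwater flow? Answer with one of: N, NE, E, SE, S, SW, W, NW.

Taking MW-1 as reference: MW-2−MW-1 = (-65, 15, -0.47); MW-3−MW-1 = (-90, 20, -0.64).
Solve a·Δx + b·Δy = Δh: det = (-65)·20 − (-90)·15 = 50.
∂h/∂x = [(-0.47)·20 − (-0.64)·15] / 50 = +0.004000
∂h/∂y = [(-65)·(-0.64) − (-90)·(-0.47)] / 50 = -0.01400
Flow = −∇h = (-0.004000 east, +0.01400 north), which points north.

N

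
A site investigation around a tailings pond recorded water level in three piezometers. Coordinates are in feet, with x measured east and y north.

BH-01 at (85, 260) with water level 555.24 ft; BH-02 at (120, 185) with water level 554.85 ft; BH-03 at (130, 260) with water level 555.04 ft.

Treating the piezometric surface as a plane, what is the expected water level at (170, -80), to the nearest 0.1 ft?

553.8 ft

With h = a·x + b·y + c and BH-01 as origin, the differences give:
  35·a + (-75)·b = -0.39
  45·a + 0·b = -0.20
Eliminate b (×0 and ×(-75), subtract): 3375·a = -15.000 → a = ∂h/∂x = -0.004444
Back-substitute: b = ∂h/∂y = +0.003126.
h(170, -80) = 555.24 + (-0.004444)·(85) + (+0.003126)·(-340) = 555.24 -0.378 -1.063 = 553.799 ft.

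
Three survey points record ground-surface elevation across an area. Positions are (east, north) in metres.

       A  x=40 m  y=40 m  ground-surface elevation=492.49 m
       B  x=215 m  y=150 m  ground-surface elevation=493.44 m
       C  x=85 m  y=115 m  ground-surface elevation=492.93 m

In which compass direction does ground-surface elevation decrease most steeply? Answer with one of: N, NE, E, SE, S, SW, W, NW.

Differences from A: to B (Δx, Δy, Δh) = (175, 110, +0.95); to C = (45, 75, +0.44).
Solve a·Δx + b·Δy = Δz: det = 175·75 − 45·110 = 8175.
∂z/∂x = [(+0.95)·75 − (+0.44)·110] / 8175 = +0.002795
∂z/∂y = [175·(+0.44) − 45·(+0.95)] / 8175 = +0.004190
Steepest decrease is along −∇f = (-0.002795 E, -0.004190 N) → southwest.

SW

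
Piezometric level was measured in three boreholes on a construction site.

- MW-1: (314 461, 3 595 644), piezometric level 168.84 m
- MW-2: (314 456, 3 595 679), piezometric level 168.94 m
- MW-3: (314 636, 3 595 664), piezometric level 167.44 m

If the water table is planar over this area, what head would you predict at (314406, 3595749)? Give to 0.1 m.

169.5 m

Differences from MW-1: to MW-2 (Δx, Δy, Δh) = (-5, 35, +0.10); to MW-3 = (175, 20, -1.40).
Solve a·Δx + b·Δy = Δh: det = (-5)·20 − 175·35 = -6225.
∂h/∂x = [(+0.10)·20 − (-1.40)·35] / -6225 = -0.008193
∂h/∂y = [(-5)·(-1.40) − 175·(+0.10)] / -6225 = +0.001687
h(314406, 3595749) = 168.84 + (-0.008193)·(-55) + (+0.001687)·(105) = 168.84 +0.451 +0.177 = 169.468 m.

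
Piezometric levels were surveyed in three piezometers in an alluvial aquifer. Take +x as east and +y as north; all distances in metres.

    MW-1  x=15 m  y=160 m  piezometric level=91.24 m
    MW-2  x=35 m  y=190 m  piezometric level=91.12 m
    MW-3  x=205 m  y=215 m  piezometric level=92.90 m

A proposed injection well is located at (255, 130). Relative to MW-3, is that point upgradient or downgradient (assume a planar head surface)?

upgradient

Taking MW-1 as reference: MW-2−MW-1 = (20, 30, -0.12); MW-3−MW-1 = (190, 55, +1.66).
Determinant of the coordinate differences = 20·55 − 190·30 = -4600.
∂h/∂x = [(-0.12)·55 − (+1.66)·30] / -4600 = +0.01226
∂h/∂y = [20·(+1.66) − 190·(-0.12)] / -4600 = -0.01217
Head at (255, 130) = 91.24 + (+0.01226)·(240) + (-0.01217)·(-30) = 94.55 m.
That is higher than the 92.90 m at MW-3, so the point is upgradient.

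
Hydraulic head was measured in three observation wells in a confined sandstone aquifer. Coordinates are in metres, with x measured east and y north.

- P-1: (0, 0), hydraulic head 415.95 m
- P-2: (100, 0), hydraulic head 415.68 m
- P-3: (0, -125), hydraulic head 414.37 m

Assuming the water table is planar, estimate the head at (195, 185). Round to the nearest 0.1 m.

∂h/∂x = (415.68 − 415.95) / (100 − 0) = -0.002700
∂h/∂y = (414.37 − 415.95) / (-125 − 0) = +0.01264
h(195, 185) = 415.95 + (-0.002700)·(195) + (+0.01264)·(185) = 415.95 -0.526 +2.338 = 417.762 m.

417.8 m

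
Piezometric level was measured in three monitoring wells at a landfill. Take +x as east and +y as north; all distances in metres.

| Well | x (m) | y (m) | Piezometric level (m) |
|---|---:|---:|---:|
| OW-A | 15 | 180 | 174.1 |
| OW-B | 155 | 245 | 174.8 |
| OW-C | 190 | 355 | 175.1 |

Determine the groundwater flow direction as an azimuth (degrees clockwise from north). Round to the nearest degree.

With h = a·x + b·y + c and OW-A as origin, the differences give:
  140·a + 65·b = +0.7
  175·a + 175·b = +1.0
Eliminate b (×175 and ×65, subtract): 13125·a = 57.50 → a = ∂h/∂x = +0.004381
Back-substitute: b = ∂h/∂y = +0.001333.
Flow direction (−∇h) has components (-0.004381 E, -0.001333 N).
Azimuth = atan2(E, N) = atan2(-0.004381, -0.001333) = 253.1° ≈ 253°.

253°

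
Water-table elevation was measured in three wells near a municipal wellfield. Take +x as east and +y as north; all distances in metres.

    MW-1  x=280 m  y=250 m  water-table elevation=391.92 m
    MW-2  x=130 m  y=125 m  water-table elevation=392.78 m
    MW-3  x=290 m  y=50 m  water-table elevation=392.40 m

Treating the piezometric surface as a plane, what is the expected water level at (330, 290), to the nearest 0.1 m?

391.6 m

Differences from MW-1: to MW-2 (Δx, Δy, Δh) = (-150, -125, +0.86); to MW-3 = (10, -200, +0.48).
Solve a·Δx + b·Δy = Δh: det = (-150)·(-200) − 10·(-125) = 31250.
∂h/∂x = [(+0.86)·(-200) − (+0.48)·(-125)] / 31250 = -0.003584
∂h/∂y = [(-150)·(+0.48) − 10·(+0.86)] / 31250 = -0.002579
h(330, 290) = 391.92 + (-0.003584)·(50) + (-0.002579)·(40) = 391.92 -0.179 -0.103 = 391.638 m.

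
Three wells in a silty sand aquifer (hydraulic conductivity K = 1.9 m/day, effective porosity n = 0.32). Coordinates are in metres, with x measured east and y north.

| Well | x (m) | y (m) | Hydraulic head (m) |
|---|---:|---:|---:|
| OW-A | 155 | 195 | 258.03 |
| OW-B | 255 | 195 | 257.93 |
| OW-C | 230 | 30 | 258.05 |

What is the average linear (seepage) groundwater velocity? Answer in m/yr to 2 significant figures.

With h = a·x + b·y + c and OW-A as origin, the differences give:
  100·a + 0·b = -0.10
  75·a + (-165)·b = +0.02
Eliminate b (×(-165) and ×0, subtract): -16500·a = 16.500 → a = ∂h/∂x = -0.0010000
Back-substitute: b = ∂h/∂y = -0.0005758.
|∇h| = √(-0.0010000² + -0.0005758²) = 0.001154
Seepage velocity v = K·i/n = 1.9 × 0.001154 / 0.32 = 0.006852 m/day = 2.503 m/yr.

2.5 m/yr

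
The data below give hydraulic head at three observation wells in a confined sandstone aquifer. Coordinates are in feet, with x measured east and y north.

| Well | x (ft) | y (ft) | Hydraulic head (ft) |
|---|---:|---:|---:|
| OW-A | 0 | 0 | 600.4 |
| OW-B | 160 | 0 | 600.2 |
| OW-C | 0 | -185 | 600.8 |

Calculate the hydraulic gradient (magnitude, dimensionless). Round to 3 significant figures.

∂h/∂x = (600.2 − 600.4) / (160 − 0) = -0.001250
∂h/∂y = (600.8 − 600.4) / (-185 − 0) = -0.002162
|∇h| = √(-0.001250² + -0.002162²) = 0.002497

0.00250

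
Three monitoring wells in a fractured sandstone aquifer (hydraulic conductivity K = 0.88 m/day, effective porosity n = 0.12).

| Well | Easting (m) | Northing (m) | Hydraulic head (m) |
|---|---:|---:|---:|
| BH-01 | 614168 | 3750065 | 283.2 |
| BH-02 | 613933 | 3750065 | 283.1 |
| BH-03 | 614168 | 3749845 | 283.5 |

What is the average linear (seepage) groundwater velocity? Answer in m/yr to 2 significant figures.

∂h/∂x = (283.1 − 283.2) / (613933 − 614168) = +0.0004255
∂h/∂y = (283.5 − 283.2) / (3749845 − 3750065) = -0.001364
|∇h| = √(0.0004255² + -0.001364²) = 0.001429
Seepage velocity v = K·i/n = 0.88 × 0.001429 / 0.12 = 0.01048 m/day = 3.828 m/yr.

3.8 m/yr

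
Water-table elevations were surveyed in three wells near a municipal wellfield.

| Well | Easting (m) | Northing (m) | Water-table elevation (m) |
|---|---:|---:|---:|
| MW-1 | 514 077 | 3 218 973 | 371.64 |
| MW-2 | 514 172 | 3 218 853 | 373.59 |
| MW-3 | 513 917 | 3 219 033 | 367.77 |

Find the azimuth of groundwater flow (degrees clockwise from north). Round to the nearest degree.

Taking MW-1 as reference: MW-2−MW-1 = (95, -120, +1.95); MW-3−MW-1 = (-160, 60, -3.87).
Solve a·Δx + b·Δy = Δh: det = 95·60 − (-160)·(-120) = -13500.
∂h/∂x = [(+1.95)·60 − (-3.87)·(-120)] / -13500 = +0.02573
∂h/∂y = [95·(-3.87) − (-160)·(+1.95)] / -13500 = +0.004122
Flow direction (−∇h) has components (-0.02573 E, -0.004122 N).
Azimuth = atan2(E, N) = atan2(-0.02573, -0.004122) = 260.9° ≈ 261°.

261°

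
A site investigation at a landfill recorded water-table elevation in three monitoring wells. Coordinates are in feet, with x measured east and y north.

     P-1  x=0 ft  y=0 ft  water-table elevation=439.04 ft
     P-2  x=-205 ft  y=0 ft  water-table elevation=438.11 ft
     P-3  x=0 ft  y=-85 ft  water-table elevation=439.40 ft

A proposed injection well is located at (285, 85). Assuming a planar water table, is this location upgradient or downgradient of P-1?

upgradient

∂h/∂x = (438.11 − 439.04) / (-205 − 0) = +0.004537
∂h/∂y = (439.40 − 439.04) / (-85 − 0) = -0.004235
Head at (285, 85) = 439.04 + (+0.004537)·(285) + (-0.004235)·(85) = 439.97 ft.
That is higher than the 439.04 ft at P-1, so the point is upgradient.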